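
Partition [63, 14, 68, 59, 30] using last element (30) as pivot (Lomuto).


Pivot: 30
  14 <= 30: swap -> [14, 63, 68, 59, 30]
Place pivot at 1: [14, 30, 68, 59, 63]

Partitioned: [14, 30, 68, 59, 63]


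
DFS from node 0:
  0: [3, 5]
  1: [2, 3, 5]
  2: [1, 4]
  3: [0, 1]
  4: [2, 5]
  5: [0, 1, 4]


Visit 0, push [5, 3]
Visit 3, push [1]
Visit 1, push [5, 2]
Visit 2, push [4]
Visit 4, push [5]
Visit 5, push []

DFS order: [0, 3, 1, 2, 4, 5]


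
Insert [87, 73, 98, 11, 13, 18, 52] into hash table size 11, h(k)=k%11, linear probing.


Insert 87: h=10 -> slot 10
Insert 73: h=7 -> slot 7
Insert 98: h=10, 1 probes -> slot 0
Insert 11: h=0, 1 probes -> slot 1
Insert 13: h=2 -> slot 2
Insert 18: h=7, 1 probes -> slot 8
Insert 52: h=8, 1 probes -> slot 9

Table: [98, 11, 13, None, None, None, None, 73, 18, 52, 87]


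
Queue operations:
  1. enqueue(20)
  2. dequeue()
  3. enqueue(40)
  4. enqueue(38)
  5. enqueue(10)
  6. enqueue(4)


enqueue(20) -> [20]
dequeue()->20, []
enqueue(40) -> [40]
enqueue(38) -> [40, 38]
enqueue(10) -> [40, 38, 10]
enqueue(4) -> [40, 38, 10, 4]

Final queue: [40, 38, 10, 4]


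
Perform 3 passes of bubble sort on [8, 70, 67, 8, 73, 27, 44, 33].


Initial: [8, 70, 67, 8, 73, 27, 44, 33]
Pass 1: [8, 67, 8, 70, 27, 44, 33, 73] (5 swaps)
Pass 2: [8, 8, 67, 27, 44, 33, 70, 73] (4 swaps)
Pass 3: [8, 8, 27, 44, 33, 67, 70, 73] (3 swaps)

After 3 passes: [8, 8, 27, 44, 33, 67, 70, 73]


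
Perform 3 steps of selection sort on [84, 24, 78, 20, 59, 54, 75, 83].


Initial: [84, 24, 78, 20, 59, 54, 75, 83]
Step 1: min=20 at 3
  Swap: [20, 24, 78, 84, 59, 54, 75, 83]
Step 2: min=24 at 1
  Swap: [20, 24, 78, 84, 59, 54, 75, 83]
Step 3: min=54 at 5
  Swap: [20, 24, 54, 84, 59, 78, 75, 83]

After 3 steps: [20, 24, 54, 84, 59, 78, 75, 83]


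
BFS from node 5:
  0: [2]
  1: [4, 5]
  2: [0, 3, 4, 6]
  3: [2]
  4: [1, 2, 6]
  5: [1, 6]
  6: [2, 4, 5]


Visit 5, enqueue [1, 6]
Visit 1, enqueue [4]
Visit 6, enqueue [2]
Visit 4, enqueue []
Visit 2, enqueue [0, 3]
Visit 0, enqueue []
Visit 3, enqueue []

BFS order: [5, 1, 6, 4, 2, 0, 3]


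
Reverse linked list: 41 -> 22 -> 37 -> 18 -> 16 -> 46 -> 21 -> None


Step 1: curr=41, set curr.next=prev(None) | reversed so far: 41
Step 2: curr=22, set curr.next=prev(41) | reversed so far: 22 -> 41
Step 3: curr=37, set curr.next=prev(22) | reversed so far: 37 -> 22 -> 41
Step 4: curr=18, set curr.next=prev(37) | reversed so far: 18 -> 37 -> 22 -> 41
Step 5: curr=16, set curr.next=prev(18) | reversed so far: 16 -> 18 -> 37 -> 22 -> 41
Step 6: curr=46, set curr.next=prev(16) | reversed so far: 46 -> 16 -> 18 -> 37 -> 22 -> 41
Step 7: curr=21, set curr.next=prev(46) | reversed so far: 21 -> 46 -> 16 -> 18 -> 37 -> 22 -> 41

21 -> 46 -> 16 -> 18 -> 37 -> 22 -> 41 -> None


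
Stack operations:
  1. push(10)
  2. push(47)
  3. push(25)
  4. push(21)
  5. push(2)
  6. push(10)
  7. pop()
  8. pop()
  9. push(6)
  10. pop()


push(10) -> [10]
push(47) -> [10, 47]
push(25) -> [10, 47, 25]
push(21) -> [10, 47, 25, 21]
push(2) -> [10, 47, 25, 21, 2]
push(10) -> [10, 47, 25, 21, 2, 10]
pop()->10, [10, 47, 25, 21, 2]
pop()->2, [10, 47, 25, 21]
push(6) -> [10, 47, 25, 21, 6]
pop()->6, [10, 47, 25, 21]

Final stack: [10, 47, 25, 21]


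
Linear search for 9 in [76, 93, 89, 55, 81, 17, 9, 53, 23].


i=0: 76!=9
i=1: 93!=9
i=2: 89!=9
i=3: 55!=9
i=4: 81!=9
i=5: 17!=9
i=6: 9==9 found!

Found at 6, 7 comps


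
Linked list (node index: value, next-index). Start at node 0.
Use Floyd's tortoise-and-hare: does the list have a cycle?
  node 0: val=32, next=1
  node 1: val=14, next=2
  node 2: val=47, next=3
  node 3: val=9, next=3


Floyd's tortoise (slow, +1) and hare (fast, +2):
  init: slow=0, fast=0
  step 1: slow=1, fast=2
  step 2: slow=2, fast=3
  step 3: slow=3, fast=3
  slow == fast at node 3: cycle detected

Cycle: yes


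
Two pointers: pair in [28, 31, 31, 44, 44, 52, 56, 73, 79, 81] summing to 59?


lo=0(28)+hi=9(81)=109
lo=0(28)+hi=8(79)=107
lo=0(28)+hi=7(73)=101
lo=0(28)+hi=6(56)=84
lo=0(28)+hi=5(52)=80
lo=0(28)+hi=4(44)=72
lo=0(28)+hi=3(44)=72
lo=0(28)+hi=2(31)=59

Yes: 28+31=59


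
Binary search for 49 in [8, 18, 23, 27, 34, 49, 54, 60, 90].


Step 1: lo=0, hi=8, mid=4, val=34
Step 2: lo=5, hi=8, mid=6, val=54
Step 3: lo=5, hi=5, mid=5, val=49

Found at index 5


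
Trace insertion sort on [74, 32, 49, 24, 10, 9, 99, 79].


Initial: [74, 32, 49, 24, 10, 9, 99, 79]
Insert 32: [32, 74, 49, 24, 10, 9, 99, 79]
Insert 49: [32, 49, 74, 24, 10, 9, 99, 79]
Insert 24: [24, 32, 49, 74, 10, 9, 99, 79]
Insert 10: [10, 24, 32, 49, 74, 9, 99, 79]
Insert 9: [9, 10, 24, 32, 49, 74, 99, 79]
Insert 99: [9, 10, 24, 32, 49, 74, 99, 79]
Insert 79: [9, 10, 24, 32, 49, 74, 79, 99]

Sorted: [9, 10, 24, 32, 49, 74, 79, 99]


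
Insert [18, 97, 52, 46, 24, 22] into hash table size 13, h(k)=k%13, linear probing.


Insert 18: h=5 -> slot 5
Insert 97: h=6 -> slot 6
Insert 52: h=0 -> slot 0
Insert 46: h=7 -> slot 7
Insert 24: h=11 -> slot 11
Insert 22: h=9 -> slot 9

Table: [52, None, None, None, None, 18, 97, 46, None, 22, None, 24, None]


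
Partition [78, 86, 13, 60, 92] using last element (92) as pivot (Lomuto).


Pivot: 92
  78 <= 92: advance i (no swap)
  86 <= 92: advance i (no swap)
  13 <= 92: advance i (no swap)
  60 <= 92: advance i (no swap)
Place pivot at 4: [78, 86, 13, 60, 92]

Partitioned: [78, 86, 13, 60, 92]


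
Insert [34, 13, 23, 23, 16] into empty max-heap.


Insert 34: [34]
Insert 13: [34, 13]
Insert 23: [34, 13, 23]
Insert 23: [34, 23, 23, 13]
Insert 16: [34, 23, 23, 13, 16]

Final heap: [34, 23, 23, 13, 16]


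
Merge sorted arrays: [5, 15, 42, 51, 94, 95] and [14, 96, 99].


Take 5 from A
Take 14 from B
Take 15 from A
Take 42 from A
Take 51 from A
Take 94 from A
Take 95 from A

Merged: [5, 14, 15, 42, 51, 94, 95, 96, 99]


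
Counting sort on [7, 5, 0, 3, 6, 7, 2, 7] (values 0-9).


Input: [7, 5, 0, 3, 6, 7, 2, 7]
Counts: [1, 0, 1, 1, 0, 1, 1, 3, 0, 0]

Sorted: [0, 2, 3, 5, 6, 7, 7, 7]


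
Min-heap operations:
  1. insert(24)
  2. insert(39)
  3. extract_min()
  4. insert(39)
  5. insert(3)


insert(24) -> [24]
insert(39) -> [24, 39]
extract_min()->24, [39]
insert(39) -> [39, 39]
insert(3) -> [3, 39, 39]

Final heap: [3, 39, 39]


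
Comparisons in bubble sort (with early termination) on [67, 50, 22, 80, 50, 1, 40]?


Algorithm: bubble sort (with early termination)
Input: [67, 50, 22, 80, 50, 1, 40]
Sorted: [1, 22, 40, 50, 50, 67, 80]

21


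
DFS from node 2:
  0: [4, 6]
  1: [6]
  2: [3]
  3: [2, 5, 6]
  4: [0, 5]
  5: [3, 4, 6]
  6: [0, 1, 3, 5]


Visit 2, push [3]
Visit 3, push [6, 5]
Visit 5, push [6, 4]
Visit 4, push [0]
Visit 0, push [6]
Visit 6, push [1]
Visit 1, push []

DFS order: [2, 3, 5, 4, 0, 6, 1]


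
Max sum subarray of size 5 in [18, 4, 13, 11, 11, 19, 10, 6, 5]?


[0:5]: 57
[1:6]: 58
[2:7]: 64
[3:8]: 57
[4:9]: 51

Max: 64 at [2:7]


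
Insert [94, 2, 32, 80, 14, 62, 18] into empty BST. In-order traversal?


Insert 94: root
Insert 2: L from 94
Insert 32: L from 94 -> R from 2
Insert 80: L from 94 -> R from 2 -> R from 32
Insert 14: L from 94 -> R from 2 -> L from 32
Insert 62: L from 94 -> R from 2 -> R from 32 -> L from 80
Insert 18: L from 94 -> R from 2 -> L from 32 -> R from 14

In-order: [2, 14, 18, 32, 62, 80, 94]


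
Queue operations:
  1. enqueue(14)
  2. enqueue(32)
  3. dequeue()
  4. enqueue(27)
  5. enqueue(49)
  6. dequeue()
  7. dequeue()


enqueue(14) -> [14]
enqueue(32) -> [14, 32]
dequeue()->14, [32]
enqueue(27) -> [32, 27]
enqueue(49) -> [32, 27, 49]
dequeue()->32, [27, 49]
dequeue()->27, [49]

Final queue: [49]


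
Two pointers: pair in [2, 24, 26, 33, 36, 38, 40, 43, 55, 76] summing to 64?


lo=0(2)+hi=9(76)=78
lo=0(2)+hi=8(55)=57
lo=1(24)+hi=8(55)=79
lo=1(24)+hi=7(43)=67
lo=1(24)+hi=6(40)=64

Yes: 24+40=64


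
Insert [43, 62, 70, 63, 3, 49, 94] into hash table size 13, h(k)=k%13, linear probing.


Insert 43: h=4 -> slot 4
Insert 62: h=10 -> slot 10
Insert 70: h=5 -> slot 5
Insert 63: h=11 -> slot 11
Insert 3: h=3 -> slot 3
Insert 49: h=10, 2 probes -> slot 12
Insert 94: h=3, 3 probes -> slot 6

Table: [None, None, None, 3, 43, 70, 94, None, None, None, 62, 63, 49]


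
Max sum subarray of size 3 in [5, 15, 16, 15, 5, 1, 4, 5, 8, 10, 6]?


[0:3]: 36
[1:4]: 46
[2:5]: 36
[3:6]: 21
[4:7]: 10
[5:8]: 10
[6:9]: 17
[7:10]: 23
[8:11]: 24

Max: 46 at [1:4]


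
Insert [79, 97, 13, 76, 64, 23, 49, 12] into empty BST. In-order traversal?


Insert 79: root
Insert 97: R from 79
Insert 13: L from 79
Insert 76: L from 79 -> R from 13
Insert 64: L from 79 -> R from 13 -> L from 76
Insert 23: L from 79 -> R from 13 -> L from 76 -> L from 64
Insert 49: L from 79 -> R from 13 -> L from 76 -> L from 64 -> R from 23
Insert 12: L from 79 -> L from 13

In-order: [12, 13, 23, 49, 64, 76, 79, 97]


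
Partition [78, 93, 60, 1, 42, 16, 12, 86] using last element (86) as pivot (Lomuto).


Pivot: 86
  78 <= 86: advance i (no swap)
  60 <= 86: swap -> [78, 60, 93, 1, 42, 16, 12, 86]
  1 <= 86: swap -> [78, 60, 1, 93, 42, 16, 12, 86]
  42 <= 86: swap -> [78, 60, 1, 42, 93, 16, 12, 86]
  16 <= 86: swap -> [78, 60, 1, 42, 16, 93, 12, 86]
  12 <= 86: swap -> [78, 60, 1, 42, 16, 12, 93, 86]
Place pivot at 6: [78, 60, 1, 42, 16, 12, 86, 93]

Partitioned: [78, 60, 1, 42, 16, 12, 86, 93]


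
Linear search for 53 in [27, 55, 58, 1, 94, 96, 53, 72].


i=0: 27!=53
i=1: 55!=53
i=2: 58!=53
i=3: 1!=53
i=4: 94!=53
i=5: 96!=53
i=6: 53==53 found!

Found at 6, 7 comps


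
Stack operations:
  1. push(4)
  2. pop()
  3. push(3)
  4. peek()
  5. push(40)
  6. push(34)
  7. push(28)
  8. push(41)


push(4) -> [4]
pop()->4, []
push(3) -> [3]
peek()->3
push(40) -> [3, 40]
push(34) -> [3, 40, 34]
push(28) -> [3, 40, 34, 28]
push(41) -> [3, 40, 34, 28, 41]

Final stack: [3, 40, 34, 28, 41]


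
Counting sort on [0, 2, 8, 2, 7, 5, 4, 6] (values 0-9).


Input: [0, 2, 8, 2, 7, 5, 4, 6]
Counts: [1, 0, 2, 0, 1, 1, 1, 1, 1, 0]

Sorted: [0, 2, 2, 4, 5, 6, 7, 8]


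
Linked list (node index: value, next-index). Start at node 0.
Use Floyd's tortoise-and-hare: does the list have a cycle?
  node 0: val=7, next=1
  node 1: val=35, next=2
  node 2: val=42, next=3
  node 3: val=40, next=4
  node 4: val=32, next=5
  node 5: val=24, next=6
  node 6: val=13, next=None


Floyd's tortoise (slow, +1) and hare (fast, +2):
  init: slow=0, fast=0
  step 1: slow=1, fast=2
  step 2: slow=2, fast=4
  step 3: slow=3, fast=6
  step 4: fast -> None, no cycle

Cycle: no


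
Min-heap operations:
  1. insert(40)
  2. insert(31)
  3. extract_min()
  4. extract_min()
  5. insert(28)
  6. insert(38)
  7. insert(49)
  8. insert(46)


insert(40) -> [40]
insert(31) -> [31, 40]
extract_min()->31, [40]
extract_min()->40, []
insert(28) -> [28]
insert(38) -> [28, 38]
insert(49) -> [28, 38, 49]
insert(46) -> [28, 38, 49, 46]

Final heap: [28, 38, 49, 46]


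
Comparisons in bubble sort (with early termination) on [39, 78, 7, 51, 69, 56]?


Algorithm: bubble sort (with early termination)
Input: [39, 78, 7, 51, 69, 56]
Sorted: [7, 39, 51, 56, 69, 78]

12


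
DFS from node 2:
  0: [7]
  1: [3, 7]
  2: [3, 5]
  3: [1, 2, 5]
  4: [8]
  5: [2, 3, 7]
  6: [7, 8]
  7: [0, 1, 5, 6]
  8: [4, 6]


Visit 2, push [5, 3]
Visit 3, push [5, 1]
Visit 1, push [7]
Visit 7, push [6, 5, 0]
Visit 0, push []
Visit 5, push []
Visit 6, push [8]
Visit 8, push [4]
Visit 4, push []

DFS order: [2, 3, 1, 7, 0, 5, 6, 8, 4]


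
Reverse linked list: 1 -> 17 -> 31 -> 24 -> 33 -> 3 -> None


Step 1: curr=1, set curr.next=prev(None) | reversed so far: 1
Step 2: curr=17, set curr.next=prev(1) | reversed so far: 17 -> 1
Step 3: curr=31, set curr.next=prev(17) | reversed so far: 31 -> 17 -> 1
Step 4: curr=24, set curr.next=prev(31) | reversed so far: 24 -> 31 -> 17 -> 1
Step 5: curr=33, set curr.next=prev(24) | reversed so far: 33 -> 24 -> 31 -> 17 -> 1
Step 6: curr=3, set curr.next=prev(33) | reversed so far: 3 -> 33 -> 24 -> 31 -> 17 -> 1

3 -> 33 -> 24 -> 31 -> 17 -> 1 -> None


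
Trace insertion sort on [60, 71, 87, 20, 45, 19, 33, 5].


Initial: [60, 71, 87, 20, 45, 19, 33, 5]
Insert 71: [60, 71, 87, 20, 45, 19, 33, 5]
Insert 87: [60, 71, 87, 20, 45, 19, 33, 5]
Insert 20: [20, 60, 71, 87, 45, 19, 33, 5]
Insert 45: [20, 45, 60, 71, 87, 19, 33, 5]
Insert 19: [19, 20, 45, 60, 71, 87, 33, 5]
Insert 33: [19, 20, 33, 45, 60, 71, 87, 5]
Insert 5: [5, 19, 20, 33, 45, 60, 71, 87]

Sorted: [5, 19, 20, 33, 45, 60, 71, 87]


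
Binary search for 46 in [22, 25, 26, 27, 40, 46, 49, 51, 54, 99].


Step 1: lo=0, hi=9, mid=4, val=40
Step 2: lo=5, hi=9, mid=7, val=51
Step 3: lo=5, hi=6, mid=5, val=46

Found at index 5


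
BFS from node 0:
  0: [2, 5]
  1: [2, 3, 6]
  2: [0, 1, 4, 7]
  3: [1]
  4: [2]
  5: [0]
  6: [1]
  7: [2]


Visit 0, enqueue [2, 5]
Visit 2, enqueue [1, 4, 7]
Visit 5, enqueue []
Visit 1, enqueue [3, 6]
Visit 4, enqueue []
Visit 7, enqueue []
Visit 3, enqueue []
Visit 6, enqueue []

BFS order: [0, 2, 5, 1, 4, 7, 3, 6]


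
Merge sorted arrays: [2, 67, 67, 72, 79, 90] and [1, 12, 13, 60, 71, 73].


Take 1 from B
Take 2 from A
Take 12 from B
Take 13 from B
Take 60 from B
Take 67 from A
Take 67 from A
Take 71 from B
Take 72 from A
Take 73 from B

Merged: [1, 2, 12, 13, 60, 67, 67, 71, 72, 73, 79, 90]


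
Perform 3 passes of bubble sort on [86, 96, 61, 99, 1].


Initial: [86, 96, 61, 99, 1]
Pass 1: [86, 61, 96, 1, 99] (2 swaps)
Pass 2: [61, 86, 1, 96, 99] (2 swaps)
Pass 3: [61, 1, 86, 96, 99] (1 swaps)

After 3 passes: [61, 1, 86, 96, 99]


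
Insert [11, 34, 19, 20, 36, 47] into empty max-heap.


Insert 11: [11]
Insert 34: [34, 11]
Insert 19: [34, 11, 19]
Insert 20: [34, 20, 19, 11]
Insert 36: [36, 34, 19, 11, 20]
Insert 47: [47, 34, 36, 11, 20, 19]

Final heap: [47, 34, 36, 11, 20, 19]


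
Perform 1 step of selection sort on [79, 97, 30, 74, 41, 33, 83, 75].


Initial: [79, 97, 30, 74, 41, 33, 83, 75]
Step 1: min=30 at 2
  Swap: [30, 97, 79, 74, 41, 33, 83, 75]

After 1 step: [30, 97, 79, 74, 41, 33, 83, 75]


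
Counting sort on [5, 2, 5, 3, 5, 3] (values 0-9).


Input: [5, 2, 5, 3, 5, 3]
Counts: [0, 0, 1, 2, 0, 3, 0, 0, 0, 0]

Sorted: [2, 3, 3, 5, 5, 5]


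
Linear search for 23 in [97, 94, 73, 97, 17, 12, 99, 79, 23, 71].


i=0: 97!=23
i=1: 94!=23
i=2: 73!=23
i=3: 97!=23
i=4: 17!=23
i=5: 12!=23
i=6: 99!=23
i=7: 79!=23
i=8: 23==23 found!

Found at 8, 9 comps


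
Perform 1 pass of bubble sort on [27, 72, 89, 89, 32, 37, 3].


Initial: [27, 72, 89, 89, 32, 37, 3]
Pass 1: [27, 72, 89, 32, 37, 3, 89] (3 swaps)

After 1 pass: [27, 72, 89, 32, 37, 3, 89]


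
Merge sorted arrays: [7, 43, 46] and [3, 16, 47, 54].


Take 3 from B
Take 7 from A
Take 16 from B
Take 43 from A
Take 46 from A

Merged: [3, 7, 16, 43, 46, 47, 54]


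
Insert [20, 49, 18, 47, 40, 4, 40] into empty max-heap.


Insert 20: [20]
Insert 49: [49, 20]
Insert 18: [49, 20, 18]
Insert 47: [49, 47, 18, 20]
Insert 40: [49, 47, 18, 20, 40]
Insert 4: [49, 47, 18, 20, 40, 4]
Insert 40: [49, 47, 40, 20, 40, 4, 18]

Final heap: [49, 47, 40, 20, 40, 4, 18]


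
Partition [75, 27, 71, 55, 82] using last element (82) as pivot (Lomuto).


Pivot: 82
  75 <= 82: advance i (no swap)
  27 <= 82: advance i (no swap)
  71 <= 82: advance i (no swap)
  55 <= 82: advance i (no swap)
Place pivot at 4: [75, 27, 71, 55, 82]

Partitioned: [75, 27, 71, 55, 82]


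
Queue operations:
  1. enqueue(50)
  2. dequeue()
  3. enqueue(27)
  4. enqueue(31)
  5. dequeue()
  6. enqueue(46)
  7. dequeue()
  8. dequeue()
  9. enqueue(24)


enqueue(50) -> [50]
dequeue()->50, []
enqueue(27) -> [27]
enqueue(31) -> [27, 31]
dequeue()->27, [31]
enqueue(46) -> [31, 46]
dequeue()->31, [46]
dequeue()->46, []
enqueue(24) -> [24]

Final queue: [24]


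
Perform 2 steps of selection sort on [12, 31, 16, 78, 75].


Initial: [12, 31, 16, 78, 75]
Step 1: min=12 at 0
  Swap: [12, 31, 16, 78, 75]
Step 2: min=16 at 2
  Swap: [12, 16, 31, 78, 75]

After 2 steps: [12, 16, 31, 78, 75]


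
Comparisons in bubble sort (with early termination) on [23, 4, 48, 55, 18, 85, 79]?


Algorithm: bubble sort (with early termination)
Input: [23, 4, 48, 55, 18, 85, 79]
Sorted: [4, 18, 23, 48, 55, 79, 85]

18


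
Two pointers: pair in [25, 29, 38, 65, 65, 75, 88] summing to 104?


lo=0(25)+hi=6(88)=113
lo=0(25)+hi=5(75)=100
lo=1(29)+hi=5(75)=104

Yes: 29+75=104


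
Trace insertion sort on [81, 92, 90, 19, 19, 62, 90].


Initial: [81, 92, 90, 19, 19, 62, 90]
Insert 92: [81, 92, 90, 19, 19, 62, 90]
Insert 90: [81, 90, 92, 19, 19, 62, 90]
Insert 19: [19, 81, 90, 92, 19, 62, 90]
Insert 19: [19, 19, 81, 90, 92, 62, 90]
Insert 62: [19, 19, 62, 81, 90, 92, 90]
Insert 90: [19, 19, 62, 81, 90, 90, 92]

Sorted: [19, 19, 62, 81, 90, 90, 92]


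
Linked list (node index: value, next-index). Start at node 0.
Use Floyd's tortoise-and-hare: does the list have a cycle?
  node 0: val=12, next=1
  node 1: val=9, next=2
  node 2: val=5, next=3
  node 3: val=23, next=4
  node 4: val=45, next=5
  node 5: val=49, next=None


Floyd's tortoise (slow, +1) and hare (fast, +2):
  init: slow=0, fast=0
  step 1: slow=1, fast=2
  step 2: slow=2, fast=4
  step 3: fast 4->5->None, no cycle

Cycle: no


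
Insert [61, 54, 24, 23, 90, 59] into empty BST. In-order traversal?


Insert 61: root
Insert 54: L from 61
Insert 24: L from 61 -> L from 54
Insert 23: L from 61 -> L from 54 -> L from 24
Insert 90: R from 61
Insert 59: L from 61 -> R from 54

In-order: [23, 24, 54, 59, 61, 90]


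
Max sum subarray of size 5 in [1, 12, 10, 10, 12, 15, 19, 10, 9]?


[0:5]: 45
[1:6]: 59
[2:7]: 66
[3:8]: 66
[4:9]: 65

Max: 66 at [2:7]


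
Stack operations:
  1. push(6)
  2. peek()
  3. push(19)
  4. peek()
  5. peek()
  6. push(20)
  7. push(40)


push(6) -> [6]
peek()->6
push(19) -> [6, 19]
peek()->19
peek()->19
push(20) -> [6, 19, 20]
push(40) -> [6, 19, 20, 40]

Final stack: [6, 19, 20, 40]


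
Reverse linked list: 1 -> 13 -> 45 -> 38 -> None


Step 1: curr=1, set curr.next=prev(None) | reversed so far: 1
Step 2: curr=13, set curr.next=prev(1) | reversed so far: 13 -> 1
Step 3: curr=45, set curr.next=prev(13) | reversed so far: 45 -> 13 -> 1
Step 4: curr=38, set curr.next=prev(45) | reversed so far: 38 -> 45 -> 13 -> 1

38 -> 45 -> 13 -> 1 -> None


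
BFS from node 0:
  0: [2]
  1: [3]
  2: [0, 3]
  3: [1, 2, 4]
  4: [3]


Visit 0, enqueue [2]
Visit 2, enqueue [3]
Visit 3, enqueue [1, 4]
Visit 1, enqueue []
Visit 4, enqueue []

BFS order: [0, 2, 3, 1, 4]


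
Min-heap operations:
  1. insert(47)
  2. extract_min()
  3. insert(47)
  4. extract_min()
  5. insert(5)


insert(47) -> [47]
extract_min()->47, []
insert(47) -> [47]
extract_min()->47, []
insert(5) -> [5]

Final heap: [5]


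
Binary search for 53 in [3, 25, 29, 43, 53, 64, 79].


Step 1: lo=0, hi=6, mid=3, val=43
Step 2: lo=4, hi=6, mid=5, val=64
Step 3: lo=4, hi=4, mid=4, val=53

Found at index 4


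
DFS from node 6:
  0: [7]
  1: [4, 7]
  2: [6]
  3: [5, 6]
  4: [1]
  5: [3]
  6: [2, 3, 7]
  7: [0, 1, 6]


Visit 6, push [7, 3, 2]
Visit 2, push []
Visit 3, push [5]
Visit 5, push []
Visit 7, push [1, 0]
Visit 0, push []
Visit 1, push [4]
Visit 4, push []

DFS order: [6, 2, 3, 5, 7, 0, 1, 4]


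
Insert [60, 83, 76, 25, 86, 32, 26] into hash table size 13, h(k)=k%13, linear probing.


Insert 60: h=8 -> slot 8
Insert 83: h=5 -> slot 5
Insert 76: h=11 -> slot 11
Insert 25: h=12 -> slot 12
Insert 86: h=8, 1 probes -> slot 9
Insert 32: h=6 -> slot 6
Insert 26: h=0 -> slot 0

Table: [26, None, None, None, None, 83, 32, None, 60, 86, None, 76, 25]


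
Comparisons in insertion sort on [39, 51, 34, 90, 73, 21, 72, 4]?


Algorithm: insertion sort
Input: [39, 51, 34, 90, 73, 21, 72, 4]
Sorted: [4, 21, 34, 39, 51, 72, 73, 90]

21


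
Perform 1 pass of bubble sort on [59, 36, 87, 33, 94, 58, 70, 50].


Initial: [59, 36, 87, 33, 94, 58, 70, 50]
Pass 1: [36, 59, 33, 87, 58, 70, 50, 94] (5 swaps)

After 1 pass: [36, 59, 33, 87, 58, 70, 50, 94]


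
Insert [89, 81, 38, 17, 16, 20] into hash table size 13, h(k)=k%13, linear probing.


Insert 89: h=11 -> slot 11
Insert 81: h=3 -> slot 3
Insert 38: h=12 -> slot 12
Insert 17: h=4 -> slot 4
Insert 16: h=3, 2 probes -> slot 5
Insert 20: h=7 -> slot 7

Table: [None, None, None, 81, 17, 16, None, 20, None, None, None, 89, 38]


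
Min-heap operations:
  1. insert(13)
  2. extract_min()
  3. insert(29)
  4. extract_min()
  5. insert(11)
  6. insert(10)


insert(13) -> [13]
extract_min()->13, []
insert(29) -> [29]
extract_min()->29, []
insert(11) -> [11]
insert(10) -> [10, 11]

Final heap: [10, 11]


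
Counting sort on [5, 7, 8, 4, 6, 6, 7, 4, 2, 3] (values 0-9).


Input: [5, 7, 8, 4, 6, 6, 7, 4, 2, 3]
Counts: [0, 0, 1, 1, 2, 1, 2, 2, 1, 0]

Sorted: [2, 3, 4, 4, 5, 6, 6, 7, 7, 8]


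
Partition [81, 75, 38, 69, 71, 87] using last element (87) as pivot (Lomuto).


Pivot: 87
  81 <= 87: advance i (no swap)
  75 <= 87: advance i (no swap)
  38 <= 87: advance i (no swap)
  69 <= 87: advance i (no swap)
  71 <= 87: advance i (no swap)
Place pivot at 5: [81, 75, 38, 69, 71, 87]

Partitioned: [81, 75, 38, 69, 71, 87]


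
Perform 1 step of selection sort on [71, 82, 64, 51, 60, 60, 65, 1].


Initial: [71, 82, 64, 51, 60, 60, 65, 1]
Step 1: min=1 at 7
  Swap: [1, 82, 64, 51, 60, 60, 65, 71]

After 1 step: [1, 82, 64, 51, 60, 60, 65, 71]


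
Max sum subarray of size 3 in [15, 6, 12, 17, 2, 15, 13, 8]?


[0:3]: 33
[1:4]: 35
[2:5]: 31
[3:6]: 34
[4:7]: 30
[5:8]: 36

Max: 36 at [5:8]


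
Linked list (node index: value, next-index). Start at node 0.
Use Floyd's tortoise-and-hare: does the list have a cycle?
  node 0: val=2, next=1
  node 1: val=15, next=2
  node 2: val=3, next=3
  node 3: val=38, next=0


Floyd's tortoise (slow, +1) and hare (fast, +2):
  init: slow=0, fast=0
  step 1: slow=1, fast=2
  step 2: slow=2, fast=0
  step 3: slow=3, fast=2
  step 4: slow=0, fast=0
  slow == fast at node 0: cycle detected

Cycle: yes


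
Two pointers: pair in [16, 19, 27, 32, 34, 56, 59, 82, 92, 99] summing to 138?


lo=0(16)+hi=9(99)=115
lo=1(19)+hi=9(99)=118
lo=2(27)+hi=9(99)=126
lo=3(32)+hi=9(99)=131
lo=4(34)+hi=9(99)=133
lo=5(56)+hi=9(99)=155
lo=5(56)+hi=8(92)=148
lo=5(56)+hi=7(82)=138

Yes: 56+82=138


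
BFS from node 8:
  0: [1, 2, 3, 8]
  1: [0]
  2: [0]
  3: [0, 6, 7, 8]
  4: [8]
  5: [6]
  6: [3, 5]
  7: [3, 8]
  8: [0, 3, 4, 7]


Visit 8, enqueue [0, 3, 4, 7]
Visit 0, enqueue [1, 2]
Visit 3, enqueue [6]
Visit 4, enqueue []
Visit 7, enqueue []
Visit 1, enqueue []
Visit 2, enqueue []
Visit 6, enqueue [5]
Visit 5, enqueue []

BFS order: [8, 0, 3, 4, 7, 1, 2, 6, 5]


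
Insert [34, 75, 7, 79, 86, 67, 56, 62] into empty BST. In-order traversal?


Insert 34: root
Insert 75: R from 34
Insert 7: L from 34
Insert 79: R from 34 -> R from 75
Insert 86: R from 34 -> R from 75 -> R from 79
Insert 67: R from 34 -> L from 75
Insert 56: R from 34 -> L from 75 -> L from 67
Insert 62: R from 34 -> L from 75 -> L from 67 -> R from 56

In-order: [7, 34, 56, 62, 67, 75, 79, 86]


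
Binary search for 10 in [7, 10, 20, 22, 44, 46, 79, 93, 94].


Step 1: lo=0, hi=8, mid=4, val=44
Step 2: lo=0, hi=3, mid=1, val=10

Found at index 1


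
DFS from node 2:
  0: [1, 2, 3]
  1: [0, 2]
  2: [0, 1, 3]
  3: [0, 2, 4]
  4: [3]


Visit 2, push [3, 1, 0]
Visit 0, push [3, 1]
Visit 1, push []
Visit 3, push [4]
Visit 4, push []

DFS order: [2, 0, 1, 3, 4]


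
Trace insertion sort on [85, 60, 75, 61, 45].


Initial: [85, 60, 75, 61, 45]
Insert 60: [60, 85, 75, 61, 45]
Insert 75: [60, 75, 85, 61, 45]
Insert 61: [60, 61, 75, 85, 45]
Insert 45: [45, 60, 61, 75, 85]

Sorted: [45, 60, 61, 75, 85]


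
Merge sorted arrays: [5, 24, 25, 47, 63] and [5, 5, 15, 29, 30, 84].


Take 5 from A
Take 5 from B
Take 5 from B
Take 15 from B
Take 24 from A
Take 25 from A
Take 29 from B
Take 30 from B
Take 47 from A
Take 63 from A

Merged: [5, 5, 5, 15, 24, 25, 29, 30, 47, 63, 84]


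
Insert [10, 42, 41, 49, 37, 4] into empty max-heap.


Insert 10: [10]
Insert 42: [42, 10]
Insert 41: [42, 10, 41]
Insert 49: [49, 42, 41, 10]
Insert 37: [49, 42, 41, 10, 37]
Insert 4: [49, 42, 41, 10, 37, 4]

Final heap: [49, 42, 41, 10, 37, 4]


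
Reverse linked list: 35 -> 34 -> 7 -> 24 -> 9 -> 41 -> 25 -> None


Step 1: curr=35, set curr.next=prev(None) | reversed so far: 35
Step 2: curr=34, set curr.next=prev(35) | reversed so far: 34 -> 35
Step 3: curr=7, set curr.next=prev(34) | reversed so far: 7 -> 34 -> 35
Step 4: curr=24, set curr.next=prev(7) | reversed so far: 24 -> 7 -> 34 -> 35
Step 5: curr=9, set curr.next=prev(24) | reversed so far: 9 -> 24 -> 7 -> 34 -> 35
Step 6: curr=41, set curr.next=prev(9) | reversed so far: 41 -> 9 -> 24 -> 7 -> 34 -> 35
Step 7: curr=25, set curr.next=prev(41) | reversed so far: 25 -> 41 -> 9 -> 24 -> 7 -> 34 -> 35

25 -> 41 -> 9 -> 24 -> 7 -> 34 -> 35 -> None


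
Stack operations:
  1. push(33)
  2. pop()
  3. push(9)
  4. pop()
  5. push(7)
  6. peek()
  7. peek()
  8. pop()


push(33) -> [33]
pop()->33, []
push(9) -> [9]
pop()->9, []
push(7) -> [7]
peek()->7
peek()->7
pop()->7, []

Final stack: []


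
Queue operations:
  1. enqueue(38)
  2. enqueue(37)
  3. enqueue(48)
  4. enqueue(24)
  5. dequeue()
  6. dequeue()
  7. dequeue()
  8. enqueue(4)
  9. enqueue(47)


enqueue(38) -> [38]
enqueue(37) -> [38, 37]
enqueue(48) -> [38, 37, 48]
enqueue(24) -> [38, 37, 48, 24]
dequeue()->38, [37, 48, 24]
dequeue()->37, [48, 24]
dequeue()->48, [24]
enqueue(4) -> [24, 4]
enqueue(47) -> [24, 4, 47]

Final queue: [24, 4, 47]


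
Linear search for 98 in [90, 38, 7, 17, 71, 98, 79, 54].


i=0: 90!=98
i=1: 38!=98
i=2: 7!=98
i=3: 17!=98
i=4: 71!=98
i=5: 98==98 found!

Found at 5, 6 comps


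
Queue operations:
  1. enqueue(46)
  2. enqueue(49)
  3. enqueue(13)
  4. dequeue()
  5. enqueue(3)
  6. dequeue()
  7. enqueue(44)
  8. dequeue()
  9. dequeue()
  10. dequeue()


enqueue(46) -> [46]
enqueue(49) -> [46, 49]
enqueue(13) -> [46, 49, 13]
dequeue()->46, [49, 13]
enqueue(3) -> [49, 13, 3]
dequeue()->49, [13, 3]
enqueue(44) -> [13, 3, 44]
dequeue()->13, [3, 44]
dequeue()->3, [44]
dequeue()->44, []

Final queue: []


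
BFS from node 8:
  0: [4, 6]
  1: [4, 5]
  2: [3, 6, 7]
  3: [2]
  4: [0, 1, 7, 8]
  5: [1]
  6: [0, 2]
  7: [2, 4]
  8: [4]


Visit 8, enqueue [4]
Visit 4, enqueue [0, 1, 7]
Visit 0, enqueue [6]
Visit 1, enqueue [5]
Visit 7, enqueue [2]
Visit 6, enqueue []
Visit 5, enqueue []
Visit 2, enqueue [3]
Visit 3, enqueue []

BFS order: [8, 4, 0, 1, 7, 6, 5, 2, 3]


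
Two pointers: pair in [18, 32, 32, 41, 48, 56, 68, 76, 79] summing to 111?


lo=0(18)+hi=8(79)=97
lo=1(32)+hi=8(79)=111

Yes: 32+79=111


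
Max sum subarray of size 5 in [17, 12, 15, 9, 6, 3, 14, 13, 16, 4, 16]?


[0:5]: 59
[1:6]: 45
[2:7]: 47
[3:8]: 45
[4:9]: 52
[5:10]: 50
[6:11]: 63

Max: 63 at [6:11]


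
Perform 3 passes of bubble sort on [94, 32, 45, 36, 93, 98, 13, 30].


Initial: [94, 32, 45, 36, 93, 98, 13, 30]
Pass 1: [32, 45, 36, 93, 94, 13, 30, 98] (6 swaps)
Pass 2: [32, 36, 45, 93, 13, 30, 94, 98] (3 swaps)
Pass 3: [32, 36, 45, 13, 30, 93, 94, 98] (2 swaps)

After 3 passes: [32, 36, 45, 13, 30, 93, 94, 98]


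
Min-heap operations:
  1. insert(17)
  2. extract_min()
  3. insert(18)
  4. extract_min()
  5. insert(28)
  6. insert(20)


insert(17) -> [17]
extract_min()->17, []
insert(18) -> [18]
extract_min()->18, []
insert(28) -> [28]
insert(20) -> [20, 28]

Final heap: [20, 28]


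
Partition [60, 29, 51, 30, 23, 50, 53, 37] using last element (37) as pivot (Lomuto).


Pivot: 37
  29 <= 37: swap -> [29, 60, 51, 30, 23, 50, 53, 37]
  30 <= 37: swap -> [29, 30, 51, 60, 23, 50, 53, 37]
  23 <= 37: swap -> [29, 30, 23, 60, 51, 50, 53, 37]
Place pivot at 3: [29, 30, 23, 37, 51, 50, 53, 60]

Partitioned: [29, 30, 23, 37, 51, 50, 53, 60]


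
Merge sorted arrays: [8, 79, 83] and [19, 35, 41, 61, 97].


Take 8 from A
Take 19 from B
Take 35 from B
Take 41 from B
Take 61 from B
Take 79 from A
Take 83 from A

Merged: [8, 19, 35, 41, 61, 79, 83, 97]


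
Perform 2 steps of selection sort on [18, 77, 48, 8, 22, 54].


Initial: [18, 77, 48, 8, 22, 54]
Step 1: min=8 at 3
  Swap: [8, 77, 48, 18, 22, 54]
Step 2: min=18 at 3
  Swap: [8, 18, 48, 77, 22, 54]

After 2 steps: [8, 18, 48, 77, 22, 54]


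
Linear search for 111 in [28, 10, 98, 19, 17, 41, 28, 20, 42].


i=0: 28!=111
i=1: 10!=111
i=2: 98!=111
i=3: 19!=111
i=4: 17!=111
i=5: 41!=111
i=6: 28!=111
i=7: 20!=111
i=8: 42!=111

Not found, 9 comps


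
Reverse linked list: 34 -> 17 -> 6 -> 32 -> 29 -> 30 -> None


Step 1: curr=34, set curr.next=prev(None) | reversed so far: 34
Step 2: curr=17, set curr.next=prev(34) | reversed so far: 17 -> 34
Step 3: curr=6, set curr.next=prev(17) | reversed so far: 6 -> 17 -> 34
Step 4: curr=32, set curr.next=prev(6) | reversed so far: 32 -> 6 -> 17 -> 34
Step 5: curr=29, set curr.next=prev(32) | reversed so far: 29 -> 32 -> 6 -> 17 -> 34
Step 6: curr=30, set curr.next=prev(29) | reversed so far: 30 -> 29 -> 32 -> 6 -> 17 -> 34

30 -> 29 -> 32 -> 6 -> 17 -> 34 -> None


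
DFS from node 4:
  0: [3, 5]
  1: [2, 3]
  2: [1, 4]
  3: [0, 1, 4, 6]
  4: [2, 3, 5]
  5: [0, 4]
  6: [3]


Visit 4, push [5, 3, 2]
Visit 2, push [1]
Visit 1, push [3]
Visit 3, push [6, 0]
Visit 0, push [5]
Visit 5, push []
Visit 6, push []

DFS order: [4, 2, 1, 3, 0, 5, 6]


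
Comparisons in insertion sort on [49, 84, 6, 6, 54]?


Algorithm: insertion sort
Input: [49, 84, 6, 6, 54]
Sorted: [6, 6, 49, 54, 84]

8


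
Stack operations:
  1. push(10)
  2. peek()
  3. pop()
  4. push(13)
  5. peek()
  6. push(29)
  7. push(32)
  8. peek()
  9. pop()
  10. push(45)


push(10) -> [10]
peek()->10
pop()->10, []
push(13) -> [13]
peek()->13
push(29) -> [13, 29]
push(32) -> [13, 29, 32]
peek()->32
pop()->32, [13, 29]
push(45) -> [13, 29, 45]

Final stack: [13, 29, 45]


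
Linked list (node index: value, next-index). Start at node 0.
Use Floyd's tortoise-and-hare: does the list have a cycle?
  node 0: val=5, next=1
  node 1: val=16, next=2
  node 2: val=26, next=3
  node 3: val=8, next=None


Floyd's tortoise (slow, +1) and hare (fast, +2):
  init: slow=0, fast=0
  step 1: slow=1, fast=2
  step 2: fast 2->3->None, no cycle

Cycle: no


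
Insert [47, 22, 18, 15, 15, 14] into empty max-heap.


Insert 47: [47]
Insert 22: [47, 22]
Insert 18: [47, 22, 18]
Insert 15: [47, 22, 18, 15]
Insert 15: [47, 22, 18, 15, 15]
Insert 14: [47, 22, 18, 15, 15, 14]

Final heap: [47, 22, 18, 15, 15, 14]


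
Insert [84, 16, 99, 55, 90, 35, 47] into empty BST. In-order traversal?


Insert 84: root
Insert 16: L from 84
Insert 99: R from 84
Insert 55: L from 84 -> R from 16
Insert 90: R from 84 -> L from 99
Insert 35: L from 84 -> R from 16 -> L from 55
Insert 47: L from 84 -> R from 16 -> L from 55 -> R from 35

In-order: [16, 35, 47, 55, 84, 90, 99]


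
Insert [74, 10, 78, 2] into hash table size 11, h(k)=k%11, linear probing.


Insert 74: h=8 -> slot 8
Insert 10: h=10 -> slot 10
Insert 78: h=1 -> slot 1
Insert 2: h=2 -> slot 2

Table: [None, 78, 2, None, None, None, None, None, 74, None, 10]


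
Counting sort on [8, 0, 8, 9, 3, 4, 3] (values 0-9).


Input: [8, 0, 8, 9, 3, 4, 3]
Counts: [1, 0, 0, 2, 1, 0, 0, 0, 2, 1]

Sorted: [0, 3, 3, 4, 8, 8, 9]


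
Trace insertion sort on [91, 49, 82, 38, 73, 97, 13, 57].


Initial: [91, 49, 82, 38, 73, 97, 13, 57]
Insert 49: [49, 91, 82, 38, 73, 97, 13, 57]
Insert 82: [49, 82, 91, 38, 73, 97, 13, 57]
Insert 38: [38, 49, 82, 91, 73, 97, 13, 57]
Insert 73: [38, 49, 73, 82, 91, 97, 13, 57]
Insert 97: [38, 49, 73, 82, 91, 97, 13, 57]
Insert 13: [13, 38, 49, 73, 82, 91, 97, 57]
Insert 57: [13, 38, 49, 57, 73, 82, 91, 97]

Sorted: [13, 38, 49, 57, 73, 82, 91, 97]


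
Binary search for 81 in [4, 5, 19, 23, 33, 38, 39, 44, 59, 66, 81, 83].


Step 1: lo=0, hi=11, mid=5, val=38
Step 2: lo=6, hi=11, mid=8, val=59
Step 3: lo=9, hi=11, mid=10, val=81

Found at index 10


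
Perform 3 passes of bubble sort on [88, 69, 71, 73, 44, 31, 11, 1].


Initial: [88, 69, 71, 73, 44, 31, 11, 1]
Pass 1: [69, 71, 73, 44, 31, 11, 1, 88] (7 swaps)
Pass 2: [69, 71, 44, 31, 11, 1, 73, 88] (4 swaps)
Pass 3: [69, 44, 31, 11, 1, 71, 73, 88] (4 swaps)

After 3 passes: [69, 44, 31, 11, 1, 71, 73, 88]


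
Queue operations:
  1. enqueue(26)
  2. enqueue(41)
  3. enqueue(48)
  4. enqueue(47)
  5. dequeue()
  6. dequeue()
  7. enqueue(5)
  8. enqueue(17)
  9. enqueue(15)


enqueue(26) -> [26]
enqueue(41) -> [26, 41]
enqueue(48) -> [26, 41, 48]
enqueue(47) -> [26, 41, 48, 47]
dequeue()->26, [41, 48, 47]
dequeue()->41, [48, 47]
enqueue(5) -> [48, 47, 5]
enqueue(17) -> [48, 47, 5, 17]
enqueue(15) -> [48, 47, 5, 17, 15]

Final queue: [48, 47, 5, 17, 15]


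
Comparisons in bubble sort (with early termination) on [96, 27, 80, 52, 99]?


Algorithm: bubble sort (with early termination)
Input: [96, 27, 80, 52, 99]
Sorted: [27, 52, 80, 96, 99]

9


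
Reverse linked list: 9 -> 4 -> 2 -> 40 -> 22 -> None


Step 1: curr=9, set curr.next=prev(None) | reversed so far: 9
Step 2: curr=4, set curr.next=prev(9) | reversed so far: 4 -> 9
Step 3: curr=2, set curr.next=prev(4) | reversed so far: 2 -> 4 -> 9
Step 4: curr=40, set curr.next=prev(2) | reversed so far: 40 -> 2 -> 4 -> 9
Step 5: curr=22, set curr.next=prev(40) | reversed so far: 22 -> 40 -> 2 -> 4 -> 9

22 -> 40 -> 2 -> 4 -> 9 -> None


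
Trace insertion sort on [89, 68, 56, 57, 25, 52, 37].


Initial: [89, 68, 56, 57, 25, 52, 37]
Insert 68: [68, 89, 56, 57, 25, 52, 37]
Insert 56: [56, 68, 89, 57, 25, 52, 37]
Insert 57: [56, 57, 68, 89, 25, 52, 37]
Insert 25: [25, 56, 57, 68, 89, 52, 37]
Insert 52: [25, 52, 56, 57, 68, 89, 37]
Insert 37: [25, 37, 52, 56, 57, 68, 89]

Sorted: [25, 37, 52, 56, 57, 68, 89]


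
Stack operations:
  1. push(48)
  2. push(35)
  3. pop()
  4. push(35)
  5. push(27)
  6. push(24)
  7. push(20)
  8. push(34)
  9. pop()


push(48) -> [48]
push(35) -> [48, 35]
pop()->35, [48]
push(35) -> [48, 35]
push(27) -> [48, 35, 27]
push(24) -> [48, 35, 27, 24]
push(20) -> [48, 35, 27, 24, 20]
push(34) -> [48, 35, 27, 24, 20, 34]
pop()->34, [48, 35, 27, 24, 20]

Final stack: [48, 35, 27, 24, 20]


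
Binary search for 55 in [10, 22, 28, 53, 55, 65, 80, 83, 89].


Step 1: lo=0, hi=8, mid=4, val=55

Found at index 4


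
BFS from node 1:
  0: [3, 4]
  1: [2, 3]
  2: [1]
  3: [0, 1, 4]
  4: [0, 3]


Visit 1, enqueue [2, 3]
Visit 2, enqueue []
Visit 3, enqueue [0, 4]
Visit 0, enqueue []
Visit 4, enqueue []

BFS order: [1, 2, 3, 0, 4]


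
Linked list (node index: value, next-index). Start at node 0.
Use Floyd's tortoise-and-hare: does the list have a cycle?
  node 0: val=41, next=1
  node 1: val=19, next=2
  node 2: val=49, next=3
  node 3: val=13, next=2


Floyd's tortoise (slow, +1) and hare (fast, +2):
  init: slow=0, fast=0
  step 1: slow=1, fast=2
  step 2: slow=2, fast=2
  slow == fast at node 2: cycle detected

Cycle: yes


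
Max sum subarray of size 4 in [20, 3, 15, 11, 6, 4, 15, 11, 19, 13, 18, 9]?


[0:4]: 49
[1:5]: 35
[2:6]: 36
[3:7]: 36
[4:8]: 36
[5:9]: 49
[6:10]: 58
[7:11]: 61
[8:12]: 59

Max: 61 at [7:11]


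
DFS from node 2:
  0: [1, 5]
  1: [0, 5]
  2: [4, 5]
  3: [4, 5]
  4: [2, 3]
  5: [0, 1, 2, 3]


Visit 2, push [5, 4]
Visit 4, push [3]
Visit 3, push [5]
Visit 5, push [1, 0]
Visit 0, push [1]
Visit 1, push []

DFS order: [2, 4, 3, 5, 0, 1]


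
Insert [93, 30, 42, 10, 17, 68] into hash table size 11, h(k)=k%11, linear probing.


Insert 93: h=5 -> slot 5
Insert 30: h=8 -> slot 8
Insert 42: h=9 -> slot 9
Insert 10: h=10 -> slot 10
Insert 17: h=6 -> slot 6
Insert 68: h=2 -> slot 2

Table: [None, None, 68, None, None, 93, 17, None, 30, 42, 10]


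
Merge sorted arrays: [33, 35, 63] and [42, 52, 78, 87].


Take 33 from A
Take 35 from A
Take 42 from B
Take 52 from B
Take 63 from A

Merged: [33, 35, 42, 52, 63, 78, 87]


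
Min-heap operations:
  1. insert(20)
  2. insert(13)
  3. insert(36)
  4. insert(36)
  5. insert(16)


insert(20) -> [20]
insert(13) -> [13, 20]
insert(36) -> [13, 20, 36]
insert(36) -> [13, 20, 36, 36]
insert(16) -> [13, 16, 36, 36, 20]

Final heap: [13, 16, 36, 36, 20]


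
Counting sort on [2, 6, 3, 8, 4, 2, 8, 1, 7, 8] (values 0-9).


Input: [2, 6, 3, 8, 4, 2, 8, 1, 7, 8]
Counts: [0, 1, 2, 1, 1, 0, 1, 1, 3, 0]

Sorted: [1, 2, 2, 3, 4, 6, 7, 8, 8, 8]


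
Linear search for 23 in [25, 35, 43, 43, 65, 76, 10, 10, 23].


i=0: 25!=23
i=1: 35!=23
i=2: 43!=23
i=3: 43!=23
i=4: 65!=23
i=5: 76!=23
i=6: 10!=23
i=7: 10!=23
i=8: 23==23 found!

Found at 8, 9 comps


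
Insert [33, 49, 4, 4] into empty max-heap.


Insert 33: [33]
Insert 49: [49, 33]
Insert 4: [49, 33, 4]
Insert 4: [49, 33, 4, 4]

Final heap: [49, 33, 4, 4]


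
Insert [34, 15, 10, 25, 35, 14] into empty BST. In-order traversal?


Insert 34: root
Insert 15: L from 34
Insert 10: L from 34 -> L from 15
Insert 25: L from 34 -> R from 15
Insert 35: R from 34
Insert 14: L from 34 -> L from 15 -> R from 10

In-order: [10, 14, 15, 25, 34, 35]


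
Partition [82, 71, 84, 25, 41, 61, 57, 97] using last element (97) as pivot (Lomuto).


Pivot: 97
  82 <= 97: advance i (no swap)
  71 <= 97: advance i (no swap)
  84 <= 97: advance i (no swap)
  25 <= 97: advance i (no swap)
  41 <= 97: advance i (no swap)
  61 <= 97: advance i (no swap)
  57 <= 97: advance i (no swap)
Place pivot at 7: [82, 71, 84, 25, 41, 61, 57, 97]

Partitioned: [82, 71, 84, 25, 41, 61, 57, 97]


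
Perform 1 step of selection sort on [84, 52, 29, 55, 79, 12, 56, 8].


Initial: [84, 52, 29, 55, 79, 12, 56, 8]
Step 1: min=8 at 7
  Swap: [8, 52, 29, 55, 79, 12, 56, 84]

After 1 step: [8, 52, 29, 55, 79, 12, 56, 84]


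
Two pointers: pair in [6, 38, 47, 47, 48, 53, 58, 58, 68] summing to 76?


lo=0(6)+hi=8(68)=74
lo=1(38)+hi=8(68)=106
lo=1(38)+hi=7(58)=96
lo=1(38)+hi=6(58)=96
lo=1(38)+hi=5(53)=91
lo=1(38)+hi=4(48)=86
lo=1(38)+hi=3(47)=85
lo=1(38)+hi=2(47)=85

No pair found


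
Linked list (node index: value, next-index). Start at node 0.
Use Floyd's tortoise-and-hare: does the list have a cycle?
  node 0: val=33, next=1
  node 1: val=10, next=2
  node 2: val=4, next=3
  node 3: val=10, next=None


Floyd's tortoise (slow, +1) and hare (fast, +2):
  init: slow=0, fast=0
  step 1: slow=1, fast=2
  step 2: fast 2->3->None, no cycle

Cycle: no


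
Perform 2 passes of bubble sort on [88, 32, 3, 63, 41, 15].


Initial: [88, 32, 3, 63, 41, 15]
Pass 1: [32, 3, 63, 41, 15, 88] (5 swaps)
Pass 2: [3, 32, 41, 15, 63, 88] (3 swaps)

After 2 passes: [3, 32, 41, 15, 63, 88]


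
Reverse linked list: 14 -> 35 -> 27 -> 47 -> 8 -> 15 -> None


Step 1: curr=14, set curr.next=prev(None) | reversed so far: 14
Step 2: curr=35, set curr.next=prev(14) | reversed so far: 35 -> 14
Step 3: curr=27, set curr.next=prev(35) | reversed so far: 27 -> 35 -> 14
Step 4: curr=47, set curr.next=prev(27) | reversed so far: 47 -> 27 -> 35 -> 14
Step 5: curr=8, set curr.next=prev(47) | reversed so far: 8 -> 47 -> 27 -> 35 -> 14
Step 6: curr=15, set curr.next=prev(8) | reversed so far: 15 -> 8 -> 47 -> 27 -> 35 -> 14

15 -> 8 -> 47 -> 27 -> 35 -> 14 -> None


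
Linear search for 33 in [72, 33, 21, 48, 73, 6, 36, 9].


i=0: 72!=33
i=1: 33==33 found!

Found at 1, 2 comps


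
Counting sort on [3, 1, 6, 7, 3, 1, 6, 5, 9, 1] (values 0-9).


Input: [3, 1, 6, 7, 3, 1, 6, 5, 9, 1]
Counts: [0, 3, 0, 2, 0, 1, 2, 1, 0, 1]

Sorted: [1, 1, 1, 3, 3, 5, 6, 6, 7, 9]


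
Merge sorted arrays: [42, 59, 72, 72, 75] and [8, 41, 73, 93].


Take 8 from B
Take 41 from B
Take 42 from A
Take 59 from A
Take 72 from A
Take 72 from A
Take 73 from B
Take 75 from A

Merged: [8, 41, 42, 59, 72, 72, 73, 75, 93]


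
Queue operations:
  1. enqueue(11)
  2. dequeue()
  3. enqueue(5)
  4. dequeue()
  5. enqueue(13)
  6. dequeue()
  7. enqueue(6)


enqueue(11) -> [11]
dequeue()->11, []
enqueue(5) -> [5]
dequeue()->5, []
enqueue(13) -> [13]
dequeue()->13, []
enqueue(6) -> [6]

Final queue: [6]
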